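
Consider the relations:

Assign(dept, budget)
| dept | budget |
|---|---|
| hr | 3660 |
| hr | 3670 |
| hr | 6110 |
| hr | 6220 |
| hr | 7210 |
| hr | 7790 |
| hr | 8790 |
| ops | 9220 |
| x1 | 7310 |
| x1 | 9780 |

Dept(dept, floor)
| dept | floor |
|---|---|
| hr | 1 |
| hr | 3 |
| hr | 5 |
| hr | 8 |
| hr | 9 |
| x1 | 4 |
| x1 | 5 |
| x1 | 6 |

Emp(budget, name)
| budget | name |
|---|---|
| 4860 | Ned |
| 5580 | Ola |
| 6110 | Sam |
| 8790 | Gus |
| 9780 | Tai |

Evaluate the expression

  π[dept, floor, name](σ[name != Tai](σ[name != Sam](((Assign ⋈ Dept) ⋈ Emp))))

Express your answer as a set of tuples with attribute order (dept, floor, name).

Joining Assign and Dept on dept yields {(hr, 3660, 1), (hr, 3660, 3), (hr, 3660, 5), (hr, 3660, 8), (hr, 3660, 9), (hr, 3670, 1), (hr, 3670, 3), (hr, 3670, 5), (hr, 3670, 8), (hr, 3670, 9), (hr, 6110, 1), (hr, 6110, 3), (hr, 6110, 5), (hr, 6110, 8), (hr, 6110, 9), (hr, 6220, 1), (hr, 6220, 3), (hr, 6220, 5), (hr, 6220, 8), (hr, 6220, 9), (hr, 7210, 1), (hr, 7210, 3), (hr, 7210, 5), (hr, 7210, 8), (hr, 7210, 9), (hr, 7790, 1), (hr, 7790, 3), (hr, 7790, 5), (hr, 7790, 8), (hr, 7790, 9), (hr, 8790, 1), (hr, 8790, 3), (hr, 8790, 5), (hr, 8790, 8), (hr, 8790, 9), (x1, 7310, 4), (x1, 7310, 5), (x1, 7310, 6), (x1, 9780, 4), (x1, 9780, 5), (x1, 9780, 6)}.
Joining (Assign ⋈ Dept) and Emp on budget yields {(hr, 6110, 1, Sam), (hr, 6110, 3, Sam), (hr, 6110, 5, Sam), (hr, 6110, 8, Sam), (hr, 6110, 9, Sam), (hr, 8790, 1, Gus), (hr, 8790, 3, Gus), (hr, 8790, 5, Gus), (hr, 8790, 8, Gus), (hr, 8790, 9, Gus), (x1, 9780, 4, Tai), (x1, 9780, 5, Tai), (x1, 9780, 6, Tai)}.
σ[name != Sam]: keep tuples satisfying name != Sam → {(hr, 8790, 1, Gus), (hr, 8790, 3, Gus), (hr, 8790, 5, Gus), (hr, 8790, 8, Gus), (hr, 8790, 9, Gus), (x1, 9780, 4, Tai), (x1, 9780, 5, Tai), (x1, 9780, 6, Tai)}
σ[name != Tai]: keep tuples satisfying name != Tai → {(hr, 8790, 1, Gus), (hr, 8790, 3, Gus), (hr, 8790, 5, Gus), (hr, 8790, 8, Gus), (hr, 8790, 9, Gus)}
Projecting to dept, floor, name: {(hr, 1, Gus), (hr, 3, Gus), (hr, 5, Gus), (hr, 8, Gus), (hr, 9, Gus)}

{(hr, 1, Gus), (hr, 3, Gus), (hr, 5, Gus), (hr, 8, Gus), (hr, 9, Gus)}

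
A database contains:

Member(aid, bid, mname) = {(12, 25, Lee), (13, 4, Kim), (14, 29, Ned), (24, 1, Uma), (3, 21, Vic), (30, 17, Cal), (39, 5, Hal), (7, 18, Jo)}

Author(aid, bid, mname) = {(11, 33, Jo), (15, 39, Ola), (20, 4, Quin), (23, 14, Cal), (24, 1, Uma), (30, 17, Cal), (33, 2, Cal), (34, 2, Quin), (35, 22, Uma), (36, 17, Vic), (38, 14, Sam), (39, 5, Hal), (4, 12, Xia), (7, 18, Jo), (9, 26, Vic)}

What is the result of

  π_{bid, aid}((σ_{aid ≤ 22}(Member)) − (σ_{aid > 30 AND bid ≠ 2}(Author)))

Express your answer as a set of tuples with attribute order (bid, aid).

{(18, 7), (21, 3), (25, 12), (29, 14), (4, 13)}

Selection aid ≤ 22: {(12, 25, Lee), (13, 4, Kim), (14, 29, Ned), (3, 21, Vic), (7, 18, Jo)}
Selection aid > 30 AND bid ≠ 2: {(35, 22, Uma), (36, 17, Vic), (38, 14, Sam), (39, 5, Hal)}
Set difference of the two operands is {(12, 25, Lee), (13, 4, Kim), (14, 29, Ned), (3, 21, Vic), (7, 18, Jo)}.
Projecting to bid, aid: {(18, 7), (21, 3), (25, 12), (29, 14), (4, 13)}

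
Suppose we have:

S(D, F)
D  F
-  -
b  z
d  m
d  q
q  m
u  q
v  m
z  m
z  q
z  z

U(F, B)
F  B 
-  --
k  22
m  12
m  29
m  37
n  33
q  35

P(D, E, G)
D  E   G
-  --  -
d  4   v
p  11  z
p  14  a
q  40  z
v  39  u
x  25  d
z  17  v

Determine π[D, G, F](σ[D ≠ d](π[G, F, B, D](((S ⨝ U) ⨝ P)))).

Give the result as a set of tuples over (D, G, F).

{(q, z, m), (v, u, m), (z, v, m), (z, v, q)}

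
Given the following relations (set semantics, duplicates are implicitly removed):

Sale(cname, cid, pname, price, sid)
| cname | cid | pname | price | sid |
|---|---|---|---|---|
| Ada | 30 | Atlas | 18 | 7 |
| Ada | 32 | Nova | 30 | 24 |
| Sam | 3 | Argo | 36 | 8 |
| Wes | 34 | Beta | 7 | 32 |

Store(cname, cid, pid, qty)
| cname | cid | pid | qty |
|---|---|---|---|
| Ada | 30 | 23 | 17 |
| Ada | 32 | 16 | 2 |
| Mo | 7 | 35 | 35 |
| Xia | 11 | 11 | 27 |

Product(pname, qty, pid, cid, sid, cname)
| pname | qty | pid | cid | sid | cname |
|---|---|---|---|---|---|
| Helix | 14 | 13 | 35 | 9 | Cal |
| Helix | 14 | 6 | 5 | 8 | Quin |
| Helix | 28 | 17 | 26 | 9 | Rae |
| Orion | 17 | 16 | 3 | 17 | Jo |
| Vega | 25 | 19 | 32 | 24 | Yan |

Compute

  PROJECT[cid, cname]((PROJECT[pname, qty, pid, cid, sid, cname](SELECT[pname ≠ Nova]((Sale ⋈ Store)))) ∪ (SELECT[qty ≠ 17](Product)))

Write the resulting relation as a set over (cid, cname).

Natural join on cname, cid: {(Ada, 30, Atlas, 18, 7, 23, 17), (Ada, 32, Nova, 30, 24, 16, 2)}
Apply σ_{pname ≠ Nova}; surviving tuples: {(Ada, 30, Atlas, 18, 7, 23, 17)}
π_{pname, qty, pid, cid, sid, cname} gives {(Atlas, 17, 23, 30, 7, Ada)}.
Apply σ_{qty ≠ 17}; surviving tuples: {(Helix, 14, 13, 35, 9, Cal), (Helix, 14, 6, 5, 8, Quin), (Helix, 28, 17, 26, 9, Rae), (Vega, 25, 19, 32, 24, Yan)}
Set union of the two operands is {(Atlas, 17, 23, 30, 7, Ada), (Helix, 14, 13, 35, 9, Cal), (Helix, 14, 6, 5, 8, Quin), (Helix, 28, 17, 26, 9, Rae), (Vega, 25, 19, 32, 24, Yan)}.
π_{cid, cname} gives {(26, Rae), (30, Ada), (32, Yan), (35, Cal), (5, Quin)}.

{(26, Rae), (30, Ada), (32, Yan), (35, Cal), (5, Quin)}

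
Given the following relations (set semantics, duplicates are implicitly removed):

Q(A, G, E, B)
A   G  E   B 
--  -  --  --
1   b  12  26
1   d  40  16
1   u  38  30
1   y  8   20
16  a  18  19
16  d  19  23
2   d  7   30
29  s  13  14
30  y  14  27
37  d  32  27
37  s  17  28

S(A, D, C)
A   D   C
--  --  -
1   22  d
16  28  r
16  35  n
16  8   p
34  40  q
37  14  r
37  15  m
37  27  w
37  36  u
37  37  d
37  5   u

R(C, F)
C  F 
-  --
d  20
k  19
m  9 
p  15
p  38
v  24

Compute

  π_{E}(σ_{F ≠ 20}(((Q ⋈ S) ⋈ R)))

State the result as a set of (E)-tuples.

Natural join on A: {(1, b, 12, 26, 22, d), (1, d, 40, 16, 22, d), (1, u, 38, 30, 22, d), (1, y, 8, 20, 22, d), (16, a, 18, 19, 28, r), (16, a, 18, 19, 35, n), (16, a, 18, 19, 8, p), (16, d, 19, 23, 28, r), (16, d, 19, 23, 35, n), (16, d, 19, 23, 8, p), (37, d, 32, 27, 14, r), (37, d, 32, 27, 15, m), (37, d, 32, 27, 27, w), (37, d, 32, 27, 36, u), (37, d, 32, 27, 37, d), (37, d, 32, 27, 5, u), (37, s, 17, 28, 14, r), (37, s, 17, 28, 15, m), (37, s, 17, 28, 27, w), (37, s, 17, 28, 36, u), (37, s, 17, 28, 37, d), (37, s, 17, 28, 5, u)}
Natural join on C: {(1, b, 12, 26, 22, d, 20), (1, d, 40, 16, 22, d, 20), (1, u, 38, 30, 22, d, 20), (1, y, 8, 20, 22, d, 20), (16, a, 18, 19, 8, p, 15), (16, a, 18, 19, 8, p, 38), (16, d, 19, 23, 8, p, 15), (16, d, 19, 23, 8, p, 38), (37, d, 32, 27, 15, m, 9), (37, d, 32, 27, 37, d, 20), (37, s, 17, 28, 15, m, 9), (37, s, 17, 28, 37, d, 20)}
Selection F ≠ 20: {(16, a, 18, 19, 8, p, 15), (16, a, 18, 19, 8, p, 38), (16, d, 19, 23, 8, p, 15), (16, d, 19, 23, 8, p, 38), (37, d, 32, 27, 15, m, 9), (37, s, 17, 28, 15, m, 9)}
Keep only column(s) E (2 duplicate(s) eliminated): {17, 18, 19, 32}

{17, 18, 19, 32}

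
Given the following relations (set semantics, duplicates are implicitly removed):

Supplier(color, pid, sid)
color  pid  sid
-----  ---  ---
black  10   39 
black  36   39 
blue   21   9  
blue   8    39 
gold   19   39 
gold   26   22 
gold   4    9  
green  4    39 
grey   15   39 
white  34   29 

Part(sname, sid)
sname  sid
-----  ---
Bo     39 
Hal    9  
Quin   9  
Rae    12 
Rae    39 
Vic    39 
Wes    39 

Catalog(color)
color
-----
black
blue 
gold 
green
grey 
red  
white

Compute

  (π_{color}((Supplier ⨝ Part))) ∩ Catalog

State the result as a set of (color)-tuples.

Joining Supplier and Part on sid yields {(black, 10, 39, Bo), (black, 10, 39, Rae), (black, 10, 39, Vic), (black, 10, 39, Wes), (black, 36, 39, Bo), (black, 36, 39, Rae), (black, 36, 39, Vic), (black, 36, 39, Wes), (blue, 21, 9, Hal), (blue, 21, 9, Quin), (blue, 8, 39, Bo), (blue, 8, 39, Rae), (blue, 8, 39, Vic), (blue, 8, 39, Wes), (gold, 19, 39, Bo), (gold, 19, 39, Rae), (gold, 19, 39, Vic), (gold, 19, 39, Wes), (gold, 4, 9, Hal), (gold, 4, 9, Quin), (green, 4, 39, Bo), (green, 4, 39, Rae), (green, 4, 39, Vic), (green, 4, 39, Wes), (grey, 15, 39, Bo), (grey, 15, 39, Rae), (grey, 15, 39, Vic), (grey, 15, 39, Wes)}.
Keep only column(s) color (23 duplicate(s) eliminated): {black, blue, gold, green, grey}
Intersection: {black, blue, gold, green, grey} with {black, blue, gold, green, grey, red, white} → {black, blue, gold, green, grey}

{black, blue, gold, green, grey}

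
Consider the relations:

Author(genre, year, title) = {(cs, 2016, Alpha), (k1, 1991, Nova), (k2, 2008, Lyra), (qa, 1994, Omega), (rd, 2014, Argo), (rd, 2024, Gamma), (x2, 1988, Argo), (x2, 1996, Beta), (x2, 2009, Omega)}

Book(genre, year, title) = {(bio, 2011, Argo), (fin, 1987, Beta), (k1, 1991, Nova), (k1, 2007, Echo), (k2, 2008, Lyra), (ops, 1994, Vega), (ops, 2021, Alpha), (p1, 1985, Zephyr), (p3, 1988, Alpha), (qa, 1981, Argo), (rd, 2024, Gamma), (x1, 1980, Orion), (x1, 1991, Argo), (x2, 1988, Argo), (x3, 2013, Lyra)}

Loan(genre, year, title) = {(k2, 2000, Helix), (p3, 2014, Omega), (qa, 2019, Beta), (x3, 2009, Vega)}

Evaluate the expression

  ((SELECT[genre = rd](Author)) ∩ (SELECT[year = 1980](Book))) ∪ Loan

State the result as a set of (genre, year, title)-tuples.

Selection genre = rd: {(rd, 2014, Argo), (rd, 2024, Gamma)}
Selection year = 1980: {(x1, 1980, Orion)}
Taking the intersection: {}
Taking the union: {(k2, 2000, Helix), (p3, 2014, Omega), (qa, 2019, Beta), (x3, 2009, Vega)}

{(k2, 2000, Helix), (p3, 2014, Omega), (qa, 2019, Beta), (x3, 2009, Vega)}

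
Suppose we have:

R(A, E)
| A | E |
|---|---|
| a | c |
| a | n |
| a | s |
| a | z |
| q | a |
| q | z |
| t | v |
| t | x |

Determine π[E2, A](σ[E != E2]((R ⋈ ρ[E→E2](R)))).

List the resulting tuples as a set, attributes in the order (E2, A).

ρ[E→E2]: schema becomes (A, E2); tuples unchanged.
R ⋈ ρ[E→E2](R) (natural join on A): {(a, c, c), (a, c, n), (a, c, s), (a, c, z), (a, n, c), (a, n, n), (a, n, s), (a, n, z), (a, s, c), (a, s, n), (a, s, s), (a, s, z), (a, z, c), (a, z, n), (a, z, s), (a, z, z), (q, a, a), (q, a, z), (q, z, a), (q, z, z), (t, v, v), (t, v, x), (t, x, v), (t, x, x)}
Selection E != E2: {(a, c, n), (a, c, s), (a, c, z), (a, n, c), (a, n, s), (a, n, z), (a, s, c), (a, s, n), (a, s, z), (a, z, c), (a, z, n), (a, z, s), (q, a, z), (q, z, a), (t, v, x), (t, x, v)}
π_{E2, A} gives {(a, q), (c, a), (n, a), (s, a), (v, t), (x, t), (z, a), (z, q)} (8 duplicate(s) eliminated).

{(a, q), (c, a), (n, a), (s, a), (v, t), (x, t), (z, a), (z, q)}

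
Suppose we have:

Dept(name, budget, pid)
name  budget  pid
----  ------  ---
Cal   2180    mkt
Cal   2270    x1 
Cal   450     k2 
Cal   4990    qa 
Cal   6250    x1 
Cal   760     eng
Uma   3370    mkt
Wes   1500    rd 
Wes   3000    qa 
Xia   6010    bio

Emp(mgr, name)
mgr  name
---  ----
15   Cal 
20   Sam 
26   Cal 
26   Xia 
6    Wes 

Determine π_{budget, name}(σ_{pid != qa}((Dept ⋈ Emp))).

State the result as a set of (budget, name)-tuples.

Joining Dept and Emp on name yields {(Cal, 2180, mkt, 15), (Cal, 2180, mkt, 26), (Cal, 2270, x1, 15), (Cal, 2270, x1, 26), (Cal, 450, k2, 15), (Cal, 450, k2, 26), (Cal, 4990, qa, 15), (Cal, 4990, qa, 26), (Cal, 6250, x1, 15), (Cal, 6250, x1, 26), (Cal, 760, eng, 15), (Cal, 760, eng, 26), (Wes, 1500, rd, 6), (Wes, 3000, qa, 6), (Xia, 6010, bio, 26)}.
Filtering on pid != qa leaves {(Cal, 2180, mkt, 15), (Cal, 2180, mkt, 26), (Cal, 2270, x1, 15), (Cal, 2270, x1, 26), (Cal, 450, k2, 15), (Cal, 450, k2, 26), (Cal, 6250, x1, 15), (Cal, 6250, x1, 26), (Cal, 760, eng, 15), (Cal, 760, eng, 26), (Wes, 1500, rd, 6), (Xia, 6010, bio, 26)}.
Projecting to budget, name (5 duplicate(s) eliminated): {(1500, Wes), (2180, Cal), (2270, Cal), (450, Cal), (6010, Xia), (6250, Cal), (760, Cal)}

{(1500, Wes), (2180, Cal), (2270, Cal), (450, Cal), (6010, Xia), (6250, Cal), (760, Cal)}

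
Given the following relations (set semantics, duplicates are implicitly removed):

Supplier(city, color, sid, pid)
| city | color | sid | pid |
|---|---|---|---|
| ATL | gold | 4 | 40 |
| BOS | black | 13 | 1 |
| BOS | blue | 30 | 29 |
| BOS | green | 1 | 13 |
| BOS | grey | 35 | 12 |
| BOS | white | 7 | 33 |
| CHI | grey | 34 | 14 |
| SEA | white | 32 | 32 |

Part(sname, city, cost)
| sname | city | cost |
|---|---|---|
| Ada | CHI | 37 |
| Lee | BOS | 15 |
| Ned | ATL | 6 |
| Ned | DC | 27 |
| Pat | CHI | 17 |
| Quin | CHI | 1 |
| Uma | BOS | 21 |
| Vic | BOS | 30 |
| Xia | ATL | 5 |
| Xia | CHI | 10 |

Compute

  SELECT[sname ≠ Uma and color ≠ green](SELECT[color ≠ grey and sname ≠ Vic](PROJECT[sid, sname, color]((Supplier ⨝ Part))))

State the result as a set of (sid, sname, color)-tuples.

Joining Supplier and Part on city yields {(ATL, gold, 4, 40, Ned, 6), (ATL, gold, 4, 40, Xia, 5), (BOS, black, 13, 1, Lee, 15), (BOS, black, 13, 1, Uma, 21), (BOS, black, 13, 1, Vic, 30), (BOS, blue, 30, 29, Lee, 15), (BOS, blue, 30, 29, Uma, 21), (BOS, blue, 30, 29, Vic, 30), (BOS, green, 1, 13, Lee, 15), (BOS, green, 1, 13, Uma, 21), (BOS, green, 1, 13, Vic, 30), (BOS, grey, 35, 12, Lee, 15), (BOS, grey, 35, 12, Uma, 21), (BOS, grey, 35, 12, Vic, 30), (BOS, white, 7, 33, Lee, 15), (BOS, white, 7, 33, Uma, 21), (BOS, white, 7, 33, Vic, 30), (CHI, grey, 34, 14, Ada, 37), (CHI, grey, 34, 14, Pat, 17), (CHI, grey, 34, 14, Quin, 1), (CHI, grey, 34, 14, Xia, 10)}.
π_{sid, sname, color} gives {(1, Lee, green), (1, Uma, green), (1, Vic, green), (13, Lee, black), (13, Uma, black), (13, Vic, black), (30, Lee, blue), (30, Uma, blue), (30, Vic, blue), (34, Ada, grey), (34, Pat, grey), (34, Quin, grey), (34, Xia, grey), (35, Lee, grey), (35, Uma, grey), (35, Vic, grey), (4, Ned, gold), (4, Xia, gold), (7, Lee, white), (7, Uma, white), (7, Vic, white)}.
Filtering on color ≠ grey and sname ≠ Vic leaves {(1, Lee, green), (1, Uma, green), (13, Lee, black), (13, Uma, black), (30, Lee, blue), (30, Uma, blue), (4, Ned, gold), (4, Xia, gold), (7, Lee, white), (7, Uma, white)}.
Filtering on sname ≠ Uma and color ≠ green leaves {(13, Lee, black), (30, Lee, blue), (4, Ned, gold), (4, Xia, gold), (7, Lee, white)}.

{(13, Lee, black), (30, Lee, blue), (4, Ned, gold), (4, Xia, gold), (7, Lee, white)}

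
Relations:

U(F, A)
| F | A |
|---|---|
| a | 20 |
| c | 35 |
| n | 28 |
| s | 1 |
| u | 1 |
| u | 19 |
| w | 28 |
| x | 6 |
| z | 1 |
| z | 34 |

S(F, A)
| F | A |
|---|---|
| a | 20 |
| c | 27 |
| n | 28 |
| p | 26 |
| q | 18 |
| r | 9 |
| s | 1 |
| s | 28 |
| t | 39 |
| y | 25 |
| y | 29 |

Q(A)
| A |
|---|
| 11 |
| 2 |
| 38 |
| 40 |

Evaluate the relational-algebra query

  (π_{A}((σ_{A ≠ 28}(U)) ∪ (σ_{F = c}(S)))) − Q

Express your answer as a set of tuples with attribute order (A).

{1, 19, 20, 27, 34, 35, 6}

σ[A ≠ 28]: keep tuples satisfying A ≠ 28 → {(a, 20), (c, 35), (s, 1), (u, 1), (u, 19), (x, 6), (z, 1), (z, 34)}
σ[F = c]: keep tuples satisfying F = c → {(c, 27)}
Union: {(a, 20), (c, 35), (s, 1), (u, 1), (u, 19), (x, 6), (z, 1), (z, 34)} with {(c, 27)} → {(a, 20), (c, 27), (c, 35), (s, 1), (u, 1), (u, 19), (x, 6), (z, 1), (z, 34)}
Projecting to A (2 duplicate(s) eliminated): {1, 19, 20, 27, 34, 35, 6}
Difference: {1, 19, 20, 27, 34, 35, 6} with {11, 2, 38, 40} → {1, 19, 20, 27, 34, 35, 6}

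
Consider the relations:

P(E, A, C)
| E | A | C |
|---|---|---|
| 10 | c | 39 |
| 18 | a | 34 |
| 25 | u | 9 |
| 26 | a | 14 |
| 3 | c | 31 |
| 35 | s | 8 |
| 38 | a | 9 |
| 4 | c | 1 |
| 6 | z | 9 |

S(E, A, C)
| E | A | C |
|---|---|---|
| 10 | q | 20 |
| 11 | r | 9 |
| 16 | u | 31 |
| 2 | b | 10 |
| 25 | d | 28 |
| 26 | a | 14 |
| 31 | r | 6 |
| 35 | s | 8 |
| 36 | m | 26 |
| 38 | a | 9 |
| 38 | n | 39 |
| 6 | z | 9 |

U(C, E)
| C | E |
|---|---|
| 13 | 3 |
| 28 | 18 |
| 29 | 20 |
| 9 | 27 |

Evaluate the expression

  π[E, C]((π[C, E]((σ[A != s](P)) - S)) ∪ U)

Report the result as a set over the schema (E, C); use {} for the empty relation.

{(10, 39), (18, 28), (18, 34), (20, 29), (25, 9), (27, 9), (3, 13), (3, 31), (4, 1)}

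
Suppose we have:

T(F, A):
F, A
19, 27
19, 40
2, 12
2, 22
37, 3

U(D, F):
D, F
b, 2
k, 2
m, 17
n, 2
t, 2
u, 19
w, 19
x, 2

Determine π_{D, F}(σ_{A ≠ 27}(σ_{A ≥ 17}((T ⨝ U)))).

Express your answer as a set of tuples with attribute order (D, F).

Joining T and U on F yields {(19, 27, u), (19, 27, w), (19, 40, u), (19, 40, w), (2, 12, b), (2, 12, k), (2, 12, n), (2, 12, t), (2, 12, x), (2, 22, b), (2, 22, k), (2, 22, n), (2, 22, t), (2, 22, x)}.
Filtering on A ≥ 17 leaves {(19, 27, u), (19, 27, w), (19, 40, u), (19, 40, w), (2, 22, b), (2, 22, k), (2, 22, n), (2, 22, t), (2, 22, x)}.
Filtering on A ≠ 27 leaves {(19, 40, u), (19, 40, w), (2, 22, b), (2, 22, k), (2, 22, n), (2, 22, t), (2, 22, x)}.
Projecting to D, F: {(b, 2), (k, 2), (n, 2), (t, 2), (u, 19), (w, 19), (x, 2)}

{(b, 2), (k, 2), (n, 2), (t, 2), (u, 19), (w, 19), (x, 2)}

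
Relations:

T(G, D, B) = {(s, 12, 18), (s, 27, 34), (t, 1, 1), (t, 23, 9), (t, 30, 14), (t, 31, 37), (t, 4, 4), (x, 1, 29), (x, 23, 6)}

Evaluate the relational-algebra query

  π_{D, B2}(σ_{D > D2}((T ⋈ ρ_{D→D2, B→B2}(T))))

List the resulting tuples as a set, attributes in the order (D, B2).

{(23, 1), (23, 29), (23, 4), (27, 18), (30, 1), (30, 4), (30, 9), (31, 1), (31, 14), (31, 4), (31, 9), (4, 1)}

ρ[D→D2, B→B2]: schema becomes (G, D2, B2); tuples unchanged.
Joining T and ρ_{D→D2, B→B2}(T) on G yields {(s, 12, 18, 12, 18), (s, 12, 18, 27, 34), (s, 27, 34, 12, 18), (s, 27, 34, 27, 34), (t, 1, 1, 1, 1), (t, 1, 1, 23, 9), (t, 1, 1, 30, 14), (t, 1, 1, 31, 37), (t, 1, 1, 4, 4), (t, 23, 9, 1, 1), (t, 23, 9, 23, 9), (t, 23, 9, 30, 14), (t, 23, 9, 31, 37), (t, 23, 9, 4, 4), (t, 30, 14, 1, 1), (t, 30, 14, 23, 9), (t, 30, 14, 30, 14), (t, 30, 14, 31, 37), (t, 30, 14, 4, 4), (t, 31, 37, 1, 1), (t, 31, 37, 23, 9), (t, 31, 37, 30, 14), (t, 31, 37, 31, 37), (t, 31, 37, 4, 4), (t, 4, 4, 1, 1), (t, 4, 4, 23, 9), (t, 4, 4, 30, 14), (t, 4, 4, 31, 37), (t, 4, 4, 4, 4), (x, 1, 29, 1, 29), (x, 1, 29, 23, 6), (x, 23, 6, 1, 29), (x, 23, 6, 23, 6)}.
Apply σ_{D > D2}; surviving tuples: {(s, 27, 34, 12, 18), (t, 23, 9, 1, 1), (t, 23, 9, 4, 4), (t, 30, 14, 1, 1), (t, 30, 14, 23, 9), (t, 30, 14, 4, 4), (t, 31, 37, 1, 1), (t, 31, 37, 23, 9), (t, 31, 37, 30, 14), (t, 31, 37, 4, 4), (t, 4, 4, 1, 1), (x, 23, 6, 1, 29)}
π_{D, B2} gives {(23, 1), (23, 29), (23, 4), (27, 18), (30, 1), (30, 4), (30, 9), (31, 1), (31, 14), (31, 4), (31, 9), (4, 1)}.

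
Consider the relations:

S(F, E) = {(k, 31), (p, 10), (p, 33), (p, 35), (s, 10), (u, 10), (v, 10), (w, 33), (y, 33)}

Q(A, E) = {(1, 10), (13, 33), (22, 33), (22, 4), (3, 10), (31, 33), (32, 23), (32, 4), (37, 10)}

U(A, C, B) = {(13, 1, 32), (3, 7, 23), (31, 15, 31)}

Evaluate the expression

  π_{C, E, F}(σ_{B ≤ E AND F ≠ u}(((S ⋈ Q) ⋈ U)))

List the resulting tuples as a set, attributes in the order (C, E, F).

S ⋈ Q (natural join on E): {(p, 10, 1), (p, 10, 3), (p, 10, 37), (p, 33, 13), (p, 33, 22), (p, 33, 31), (s, 10, 1), (s, 10, 3), (s, 10, 37), (u, 10, 1), (u, 10, 3), (u, 10, 37), (v, 10, 1), (v, 10, 3), (v, 10, 37), (w, 33, 13), (w, 33, 22), (w, 33, 31), (y, 33, 13), (y, 33, 22), (y, 33, 31)}
(S ⋈ Q) ⋈ U (natural join on A): {(p, 10, 3, 7, 23), (p, 33, 13, 1, 32), (p, 33, 31, 15, 31), (s, 10, 3, 7, 23), (u, 10, 3, 7, 23), (v, 10, 3, 7, 23), (w, 33, 13, 1, 32), (w, 33, 31, 15, 31), (y, 33, 13, 1, 32), (y, 33, 31, 15, 31)}
Filtering on B ≤ E AND F ≠ u leaves {(p, 33, 13, 1, 32), (p, 33, 31, 15, 31), (w, 33, 13, 1, 32), (w, 33, 31, 15, 31), (y, 33, 13, 1, 32), (y, 33, 31, 15, 31)}.
Projecting to C, E, F: {(1, 33, p), (1, 33, w), (1, 33, y), (15, 33, p), (15, 33, w), (15, 33, y)}

{(1, 33, p), (1, 33, w), (1, 33, y), (15, 33, p), (15, 33, w), (15, 33, y)}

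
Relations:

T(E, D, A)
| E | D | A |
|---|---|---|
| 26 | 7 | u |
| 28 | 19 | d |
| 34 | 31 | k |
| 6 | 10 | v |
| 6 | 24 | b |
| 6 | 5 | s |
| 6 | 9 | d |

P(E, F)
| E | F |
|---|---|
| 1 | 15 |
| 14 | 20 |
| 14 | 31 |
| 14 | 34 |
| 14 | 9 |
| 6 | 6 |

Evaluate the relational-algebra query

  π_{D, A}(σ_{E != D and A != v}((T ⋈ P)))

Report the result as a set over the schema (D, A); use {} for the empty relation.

{(24, b), (5, s), (9, d)}

Joining T and P on E yields {(6, 10, v, 6), (6, 24, b, 6), (6, 5, s, 6), (6, 9, d, 6)}.
Apply σ_{E != D and A != v}; surviving tuples: {(6, 24, b, 6), (6, 5, s, 6), (6, 9, d, 6)}
π[D, A]: project onto (D, A) → {(24, b), (5, s), (9, d)}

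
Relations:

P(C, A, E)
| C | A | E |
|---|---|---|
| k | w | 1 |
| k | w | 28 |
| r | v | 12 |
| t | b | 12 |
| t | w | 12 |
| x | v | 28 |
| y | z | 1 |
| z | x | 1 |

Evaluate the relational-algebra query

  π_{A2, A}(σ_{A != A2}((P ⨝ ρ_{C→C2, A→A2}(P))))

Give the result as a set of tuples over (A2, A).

{(b, v), (b, w), (v, b), (v, w), (w, b), (w, v), (w, x), (w, z), (x, w), (x, z), (z, w), (z, x)}

ρ[C→C2, A→A2]: schema becomes (C2, A2, E); tuples unchanged.
P ⋈ ρ_{C→C2, A→A2}(P) (natural join on E): {(k, w, 1, k, w), (k, w, 1, y, z), (k, w, 1, z, x), (k, w, 28, k, w), (k, w, 28, x, v), (r, v, 12, r, v), (r, v, 12, t, b), (r, v, 12, t, w), (t, b, 12, r, v), (t, b, 12, t, b), (t, b, 12, t, w), (t, w, 12, r, v), (t, w, 12, t, b), (t, w, 12, t, w), (x, v, 28, k, w), (x, v, 28, x, v), (y, z, 1, k, w), (y, z, 1, y, z), (y, z, 1, z, x), (z, x, 1, k, w), (z, x, 1, y, z), (z, x, 1, z, x)}
Apply σ_{A != A2}; surviving tuples: {(k, w, 1, y, z), (k, w, 1, z, x), (k, w, 28, x, v), (r, v, 12, t, b), (r, v, 12, t, w), (t, b, 12, r, v), (t, b, 12, t, w), (t, w, 12, r, v), (t, w, 12, t, b), (x, v, 28, k, w), (y, z, 1, k, w), (y, z, 1, z, x), (z, x, 1, k, w), (z, x, 1, y, z)}
π_{A2, A} gives {(b, v), (b, w), (v, b), (v, w), (w, b), (w, v), (w, x), (w, z), (x, w), (x, z), (z, w), (z, x)} (2 duplicate(s) eliminated).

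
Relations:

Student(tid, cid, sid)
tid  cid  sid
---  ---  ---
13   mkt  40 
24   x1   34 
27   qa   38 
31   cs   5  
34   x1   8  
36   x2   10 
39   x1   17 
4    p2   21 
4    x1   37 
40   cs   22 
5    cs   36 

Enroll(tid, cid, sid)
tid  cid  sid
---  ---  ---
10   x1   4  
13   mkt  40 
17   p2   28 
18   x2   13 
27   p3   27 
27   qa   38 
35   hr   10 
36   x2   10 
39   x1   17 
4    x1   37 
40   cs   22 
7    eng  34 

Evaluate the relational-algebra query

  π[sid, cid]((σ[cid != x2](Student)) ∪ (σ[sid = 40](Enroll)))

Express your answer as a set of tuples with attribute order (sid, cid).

{(17, x1), (21, p2), (22, cs), (34, x1), (36, cs), (37, x1), (38, qa), (40, mkt), (5, cs), (8, x1)}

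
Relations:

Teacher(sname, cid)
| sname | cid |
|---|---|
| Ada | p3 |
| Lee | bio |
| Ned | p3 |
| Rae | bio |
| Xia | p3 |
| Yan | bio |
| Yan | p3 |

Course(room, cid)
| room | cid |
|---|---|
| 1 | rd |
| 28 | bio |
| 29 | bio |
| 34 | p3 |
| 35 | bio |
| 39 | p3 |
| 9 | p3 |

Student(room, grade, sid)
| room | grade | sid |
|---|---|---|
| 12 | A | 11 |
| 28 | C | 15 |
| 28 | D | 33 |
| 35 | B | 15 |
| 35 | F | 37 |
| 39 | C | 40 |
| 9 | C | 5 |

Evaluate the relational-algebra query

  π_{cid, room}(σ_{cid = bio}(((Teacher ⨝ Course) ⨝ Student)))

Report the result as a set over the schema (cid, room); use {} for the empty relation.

{(bio, 28), (bio, 35)}

Joining Teacher and Course on cid yields {(Ada, p3, 34), (Ada, p3, 39), (Ada, p3, 9), (Lee, bio, 28), (Lee, bio, 29), (Lee, bio, 35), (Ned, p3, 34), (Ned, p3, 39), (Ned, p3, 9), (Rae, bio, 28), (Rae, bio, 29), (Rae, bio, 35), (Xia, p3, 34), (Xia, p3, 39), (Xia, p3, 9), (Yan, bio, 28), (Yan, bio, 29), (Yan, bio, 35), (Yan, p3, 34), (Yan, p3, 39), (Yan, p3, 9)}.
Joining (Teacher ⨝ Course) and Student on room yields {(Ada, p3, 39, C, 40), (Ada, p3, 9, C, 5), (Lee, bio, 28, C, 15), (Lee, bio, 28, D, 33), (Lee, bio, 35, B, 15), (Lee, bio, 35, F, 37), (Ned, p3, 39, C, 40), (Ned, p3, 9, C, 5), (Rae, bio, 28, C, 15), (Rae, bio, 28, D, 33), (Rae, bio, 35, B, 15), (Rae, bio, 35, F, 37), (Xia, p3, 39, C, 40), (Xia, p3, 9, C, 5), (Yan, bio, 28, C, 15), (Yan, bio, 28, D, 33), (Yan, bio, 35, B, 15), (Yan, bio, 35, F, 37), (Yan, p3, 39, C, 40), (Yan, p3, 9, C, 5)}.
Selection cid = bio: {(Lee, bio, 28, C, 15), (Lee, bio, 28, D, 33), (Lee, bio, 35, B, 15), (Lee, bio, 35, F, 37), (Rae, bio, 28, C, 15), (Rae, bio, 28, D, 33), (Rae, bio, 35, B, 15), (Rae, bio, 35, F, 37), (Yan, bio, 28, C, 15), (Yan, bio, 28, D, 33), (Yan, bio, 35, B, 15), (Yan, bio, 35, F, 37)}
π[cid, room]: project onto (cid, room) (10 duplicate(s) eliminated) → {(bio, 28), (bio, 35)}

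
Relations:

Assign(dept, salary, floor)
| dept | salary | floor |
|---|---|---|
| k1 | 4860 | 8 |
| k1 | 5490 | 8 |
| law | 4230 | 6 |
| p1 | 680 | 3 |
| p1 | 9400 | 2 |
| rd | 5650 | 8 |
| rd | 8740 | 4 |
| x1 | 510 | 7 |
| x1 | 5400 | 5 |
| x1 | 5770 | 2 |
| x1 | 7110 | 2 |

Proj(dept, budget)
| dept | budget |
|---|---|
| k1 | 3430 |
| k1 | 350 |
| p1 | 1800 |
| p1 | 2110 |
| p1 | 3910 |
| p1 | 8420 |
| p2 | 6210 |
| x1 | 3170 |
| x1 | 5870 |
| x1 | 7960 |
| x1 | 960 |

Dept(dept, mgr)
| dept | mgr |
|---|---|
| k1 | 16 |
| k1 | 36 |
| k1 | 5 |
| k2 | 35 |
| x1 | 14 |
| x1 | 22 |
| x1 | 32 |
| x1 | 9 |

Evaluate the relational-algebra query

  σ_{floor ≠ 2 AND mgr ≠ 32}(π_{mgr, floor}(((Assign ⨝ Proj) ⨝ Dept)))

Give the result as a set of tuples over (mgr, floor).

{(14, 5), (14, 7), (16, 8), (22, 5), (22, 7), (36, 8), (5, 8), (9, 5), (9, 7)}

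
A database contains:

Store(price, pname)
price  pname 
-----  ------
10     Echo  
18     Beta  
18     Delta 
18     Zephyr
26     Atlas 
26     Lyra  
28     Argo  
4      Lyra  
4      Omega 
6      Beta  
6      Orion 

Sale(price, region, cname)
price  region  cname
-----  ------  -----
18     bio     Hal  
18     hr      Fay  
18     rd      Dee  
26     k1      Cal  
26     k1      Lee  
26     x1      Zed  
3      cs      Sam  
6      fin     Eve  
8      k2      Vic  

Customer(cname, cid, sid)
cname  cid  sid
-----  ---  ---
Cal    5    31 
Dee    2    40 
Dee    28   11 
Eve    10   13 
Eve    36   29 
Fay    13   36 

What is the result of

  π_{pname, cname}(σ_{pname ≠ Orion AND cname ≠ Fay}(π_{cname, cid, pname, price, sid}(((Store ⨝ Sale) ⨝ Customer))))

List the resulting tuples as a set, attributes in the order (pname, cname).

{(Atlas, Cal), (Beta, Dee), (Beta, Eve), (Delta, Dee), (Lyra, Cal), (Zephyr, Dee)}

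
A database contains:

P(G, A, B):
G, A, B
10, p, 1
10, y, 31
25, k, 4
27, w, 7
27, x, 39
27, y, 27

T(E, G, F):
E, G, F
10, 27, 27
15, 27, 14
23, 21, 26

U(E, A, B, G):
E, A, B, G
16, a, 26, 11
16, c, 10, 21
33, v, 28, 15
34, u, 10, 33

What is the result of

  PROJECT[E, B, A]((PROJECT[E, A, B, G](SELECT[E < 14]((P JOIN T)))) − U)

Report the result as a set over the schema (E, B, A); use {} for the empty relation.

P ⋈ T (natural join on G): {(27, w, 7, 10, 27), (27, w, 7, 15, 14), (27, x, 39, 10, 27), (27, x, 39, 15, 14), (27, y, 27, 10, 27), (27, y, 27, 15, 14)}
Filtering on E < 14 leaves {(27, w, 7, 10, 27), (27, x, 39, 10, 27), (27, y, 27, 10, 27)}.
Keep only column(s) E, A, B, G: {(10, w, 7, 27), (10, x, 39, 27), (10, y, 27, 27)}
Difference: {(10, w, 7, 27), (10, x, 39, 27), (10, y, 27, 27)} with {(16, a, 26, 11), (16, c, 10, 21), (33, v, 28, 15), (34, u, 10, 33)} → {(10, w, 7, 27), (10, x, 39, 27), (10, y, 27, 27)}
Keep only column(s) E, B, A: {(10, 27, y), (10, 39, x), (10, 7, w)}

{(10, 27, y), (10, 39, x), (10, 7, w)}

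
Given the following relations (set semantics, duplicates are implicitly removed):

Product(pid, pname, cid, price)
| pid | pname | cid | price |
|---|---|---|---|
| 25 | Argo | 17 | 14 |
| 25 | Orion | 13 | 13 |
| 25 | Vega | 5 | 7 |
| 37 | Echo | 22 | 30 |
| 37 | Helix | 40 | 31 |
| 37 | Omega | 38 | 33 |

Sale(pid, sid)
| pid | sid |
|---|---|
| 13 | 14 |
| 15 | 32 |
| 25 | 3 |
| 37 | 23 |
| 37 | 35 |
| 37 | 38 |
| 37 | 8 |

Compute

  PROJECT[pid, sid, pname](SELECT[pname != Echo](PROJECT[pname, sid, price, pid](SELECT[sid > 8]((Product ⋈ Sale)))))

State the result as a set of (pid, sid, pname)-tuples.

Product ⋈ Sale (natural join on pid): {(25, Argo, 17, 14, 3), (25, Orion, 13, 13, 3), (25, Vega, 5, 7, 3), (37, Echo, 22, 30, 23), (37, Echo, 22, 30, 35), (37, Echo, 22, 30, 38), (37, Echo, 22, 30, 8), (37, Helix, 40, 31, 23), (37, Helix, 40, 31, 35), (37, Helix, 40, 31, 38), (37, Helix, 40, 31, 8), (37, Omega, 38, 33, 23), (37, Omega, 38, 33, 35), (37, Omega, 38, 33, 38), (37, Omega, 38, 33, 8)}
Apply σ_{sid > 8}; surviving tuples: {(37, Echo, 22, 30, 23), (37, Echo, 22, 30, 35), (37, Echo, 22, 30, 38), (37, Helix, 40, 31, 23), (37, Helix, 40, 31, 35), (37, Helix, 40, 31, 38), (37, Omega, 38, 33, 23), (37, Omega, 38, 33, 35), (37, Omega, 38, 33, 38)}
Keep only column(s) pname, sid, price, pid: {(Echo, 23, 30, 37), (Echo, 35, 30, 37), (Echo, 38, 30, 37), (Helix, 23, 31, 37), (Helix, 35, 31, 37), (Helix, 38, 31, 37), (Omega, 23, 33, 37), (Omega, 35, 33, 37), (Omega, 38, 33, 37)}
Apply σ_{pname != Echo}; surviving tuples: {(Helix, 23, 31, 37), (Helix, 35, 31, 37), (Helix, 38, 31, 37), (Omega, 23, 33, 37), (Omega, 35, 33, 37), (Omega, 38, 33, 37)}
Keep only column(s) pid, sid, pname: {(37, 23, Helix), (37, 23, Omega), (37, 35, Helix), (37, 35, Omega), (37, 38, Helix), (37, 38, Omega)}

{(37, 23, Helix), (37, 23, Omega), (37, 35, Helix), (37, 35, Omega), (37, 38, Helix), (37, 38, Omega)}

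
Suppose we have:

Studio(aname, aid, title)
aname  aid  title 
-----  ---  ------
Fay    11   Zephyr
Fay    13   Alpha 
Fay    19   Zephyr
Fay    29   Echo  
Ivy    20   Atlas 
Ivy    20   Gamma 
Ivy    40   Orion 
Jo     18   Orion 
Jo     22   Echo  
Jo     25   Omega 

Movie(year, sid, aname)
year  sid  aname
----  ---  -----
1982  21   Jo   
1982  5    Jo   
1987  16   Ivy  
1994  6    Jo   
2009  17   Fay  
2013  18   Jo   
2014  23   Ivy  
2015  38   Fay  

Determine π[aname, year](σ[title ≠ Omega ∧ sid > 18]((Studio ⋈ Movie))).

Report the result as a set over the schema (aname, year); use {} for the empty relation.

{(Fay, 2015), (Ivy, 2014), (Jo, 1982)}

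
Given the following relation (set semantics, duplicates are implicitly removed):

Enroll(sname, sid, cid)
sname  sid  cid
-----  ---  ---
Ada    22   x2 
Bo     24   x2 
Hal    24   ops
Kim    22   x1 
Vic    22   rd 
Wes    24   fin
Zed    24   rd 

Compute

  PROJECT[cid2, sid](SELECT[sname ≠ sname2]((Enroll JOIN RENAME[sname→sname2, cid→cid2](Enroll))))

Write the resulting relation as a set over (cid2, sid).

{(fin, 24), (ops, 24), (rd, 22), (rd, 24), (x1, 22), (x2, 22), (x2, 24)}

ρ[sname→sname2, cid→cid2]: schema becomes (sname2, sid, cid2); tuples unchanged.
Enroll ⋈ RENAME[sname→sname2, cid→cid2](Enroll) (natural join on sid): {(Ada, 22, x2, Ada, x2), (Ada, 22, x2, Kim, x1), (Ada, 22, x2, Vic, rd), (Bo, 24, x2, Bo, x2), (Bo, 24, x2, Hal, ops), (Bo, 24, x2, Wes, fin), (Bo, 24, x2, Zed, rd), (Hal, 24, ops, Bo, x2), (Hal, 24, ops, Hal, ops), (Hal, 24, ops, Wes, fin), (Hal, 24, ops, Zed, rd), (Kim, 22, x1, Ada, x2), (Kim, 22, x1, Kim, x1), (Kim, 22, x1, Vic, rd), (Vic, 22, rd, Ada, x2), (Vic, 22, rd, Kim, x1), (Vic, 22, rd, Vic, rd), (Wes, 24, fin, Bo, x2), (Wes, 24, fin, Hal, ops), (Wes, 24, fin, Wes, fin), (Wes, 24, fin, Zed, rd), (Zed, 24, rd, Bo, x2), (Zed, 24, rd, Hal, ops), (Zed, 24, rd, Wes, fin), (Zed, 24, rd, Zed, rd)}
Selection sname ≠ sname2: {(Ada, 22, x2, Kim, x1), (Ada, 22, x2, Vic, rd), (Bo, 24, x2, Hal, ops), (Bo, 24, x2, Wes, fin), (Bo, 24, x2, Zed, rd), (Hal, 24, ops, Bo, x2), (Hal, 24, ops, Wes, fin), (Hal, 24, ops, Zed, rd), (Kim, 22, x1, Ada, x2), (Kim, 22, x1, Vic, rd), (Vic, 22, rd, Ada, x2), (Vic, 22, rd, Kim, x1), (Wes, 24, fin, Bo, x2), (Wes, 24, fin, Hal, ops), (Wes, 24, fin, Zed, rd), (Zed, 24, rd, Bo, x2), (Zed, 24, rd, Hal, ops), (Zed, 24, rd, Wes, fin)}
Keep only column(s) cid2, sid (11 duplicate(s) eliminated): {(fin, 24), (ops, 24), (rd, 22), (rd, 24), (x1, 22), (x2, 22), (x2, 24)}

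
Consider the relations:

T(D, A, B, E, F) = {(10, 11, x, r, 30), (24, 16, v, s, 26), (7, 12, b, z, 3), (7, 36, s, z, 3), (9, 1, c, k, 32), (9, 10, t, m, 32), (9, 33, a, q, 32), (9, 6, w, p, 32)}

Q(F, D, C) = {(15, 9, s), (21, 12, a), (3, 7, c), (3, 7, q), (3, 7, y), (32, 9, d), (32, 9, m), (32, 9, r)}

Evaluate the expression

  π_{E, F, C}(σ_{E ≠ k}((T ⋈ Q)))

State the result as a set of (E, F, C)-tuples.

{(m, 32, d), (m, 32, m), (m, 32, r), (p, 32, d), (p, 32, m), (p, 32, r), (q, 32, d), (q, 32, m), (q, 32, r), (z, 3, c), (z, 3, q), (z, 3, y)}

T ⋈ Q (natural join on D, F): {(7, 12, b, z, 3, c), (7, 12, b, z, 3, q), (7, 12, b, z, 3, y), (7, 36, s, z, 3, c), (7, 36, s, z, 3, q), (7, 36, s, z, 3, y), (9, 1, c, k, 32, d), (9, 1, c, k, 32, m), (9, 1, c, k, 32, r), (9, 10, t, m, 32, d), (9, 10, t, m, 32, m), (9, 10, t, m, 32, r), (9, 33, a, q, 32, d), (9, 33, a, q, 32, m), (9, 33, a, q, 32, r), (9, 6, w, p, 32, d), (9, 6, w, p, 32, m), (9, 6, w, p, 32, r)}
Selection E ≠ k: {(7, 12, b, z, 3, c), (7, 12, b, z, 3, q), (7, 12, b, z, 3, y), (7, 36, s, z, 3, c), (7, 36, s, z, 3, q), (7, 36, s, z, 3, y), (9, 10, t, m, 32, d), (9, 10, t, m, 32, m), (9, 10, t, m, 32, r), (9, 33, a, q, 32, d), (9, 33, a, q, 32, m), (9, 33, a, q, 32, r), (9, 6, w, p, 32, d), (9, 6, w, p, 32, m), (9, 6, w, p, 32, r)}
Keep only column(s) E, F, C (3 duplicate(s) eliminated): {(m, 32, d), (m, 32, m), (m, 32, r), (p, 32, d), (p, 32, m), (p, 32, r), (q, 32, d), (q, 32, m), (q, 32, r), (z, 3, c), (z, 3, q), (z, 3, y)}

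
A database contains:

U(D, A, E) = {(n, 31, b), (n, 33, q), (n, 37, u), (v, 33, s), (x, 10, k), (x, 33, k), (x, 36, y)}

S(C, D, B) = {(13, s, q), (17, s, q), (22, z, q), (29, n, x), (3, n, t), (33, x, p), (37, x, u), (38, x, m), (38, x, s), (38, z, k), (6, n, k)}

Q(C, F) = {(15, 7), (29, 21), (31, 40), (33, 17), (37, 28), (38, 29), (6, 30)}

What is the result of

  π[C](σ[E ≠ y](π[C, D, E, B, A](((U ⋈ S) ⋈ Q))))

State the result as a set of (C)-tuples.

U ⋈ S (natural join on D): {(n, 31, b, 29, x), (n, 31, b, 3, t), (n, 31, b, 6, k), (n, 33, q, 29, x), (n, 33, q, 3, t), (n, 33, q, 6, k), (n, 37, u, 29, x), (n, 37, u, 3, t), (n, 37, u, 6, k), (x, 10, k, 33, p), (x, 10, k, 37, u), (x, 10, k, 38, m), (x, 10, k, 38, s), (x, 33, k, 33, p), (x, 33, k, 37, u), (x, 33, k, 38, m), (x, 33, k, 38, s), (x, 36, y, 33, p), (x, 36, y, 37, u), (x, 36, y, 38, m), (x, 36, y, 38, s)}
(U ⋈ S) ⋈ Q (natural join on C): {(n, 31, b, 29, x, 21), (n, 31, b, 6, k, 30), (n, 33, q, 29, x, 21), (n, 33, q, 6, k, 30), (n, 37, u, 29, x, 21), (n, 37, u, 6, k, 30), (x, 10, k, 33, p, 17), (x, 10, k, 37, u, 28), (x, 10, k, 38, m, 29), (x, 10, k, 38, s, 29), (x, 33, k, 33, p, 17), (x, 33, k, 37, u, 28), (x, 33, k, 38, m, 29), (x, 33, k, 38, s, 29), (x, 36, y, 33, p, 17), (x, 36, y, 37, u, 28), (x, 36, y, 38, m, 29), (x, 36, y, 38, s, 29)}
Keep only column(s) C, D, E, B, A: {(29, n, b, x, 31), (29, n, q, x, 33), (29, n, u, x, 37), (33, x, k, p, 10), (33, x, k, p, 33), (33, x, y, p, 36), (37, x, k, u, 10), (37, x, k, u, 33), (37, x, y, u, 36), (38, x, k, m, 10), (38, x, k, m, 33), (38, x, k, s, 10), (38, x, k, s, 33), (38, x, y, m, 36), (38, x, y, s, 36), (6, n, b, k, 31), (6, n, q, k, 33), (6, n, u, k, 37)}
Selection E ≠ y: {(29, n, b, x, 31), (29, n, q, x, 33), (29, n, u, x, 37), (33, x, k, p, 10), (33, x, k, p, 33), (37, x, k, u, 10), (37, x, k, u, 33), (38, x, k, m, 10), (38, x, k, m, 33), (38, x, k, s, 10), (38, x, k, s, 33), (6, n, b, k, 31), (6, n, q, k, 33), (6, n, u, k, 37)}
Keep only column(s) C (9 duplicate(s) eliminated): {29, 33, 37, 38, 6}

{29, 33, 37, 38, 6}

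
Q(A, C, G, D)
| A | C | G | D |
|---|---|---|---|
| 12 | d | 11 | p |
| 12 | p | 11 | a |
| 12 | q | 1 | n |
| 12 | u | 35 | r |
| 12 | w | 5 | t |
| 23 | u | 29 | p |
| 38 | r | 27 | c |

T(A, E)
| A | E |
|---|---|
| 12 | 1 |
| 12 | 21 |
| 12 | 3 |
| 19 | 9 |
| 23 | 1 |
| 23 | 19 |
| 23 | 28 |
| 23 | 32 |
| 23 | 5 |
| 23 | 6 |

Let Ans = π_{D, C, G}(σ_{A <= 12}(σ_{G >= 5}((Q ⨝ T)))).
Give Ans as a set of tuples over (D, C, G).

Joining Q and T on A yields {(12, d, 11, p, 1), (12, d, 11, p, 21), (12, d, 11, p, 3), (12, p, 11, a, 1), (12, p, 11, a, 21), (12, p, 11, a, 3), (12, q, 1, n, 1), (12, q, 1, n, 21), (12, q, 1, n, 3), (12, u, 35, r, 1), (12, u, 35, r, 21), (12, u, 35, r, 3), (12, w, 5, t, 1), (12, w, 5, t, 21), (12, w, 5, t, 3), (23, u, 29, p, 1), (23, u, 29, p, 19), (23, u, 29, p, 28), (23, u, 29, p, 32), (23, u, 29, p, 5), (23, u, 29, p, 6)}.
Apply σ_{G >= 5}; surviving tuples: {(12, d, 11, p, 1), (12, d, 11, p, 21), (12, d, 11, p, 3), (12, p, 11, a, 1), (12, p, 11, a, 21), (12, p, 11, a, 3), (12, u, 35, r, 1), (12, u, 35, r, 21), (12, u, 35, r, 3), (12, w, 5, t, 1), (12, w, 5, t, 21), (12, w, 5, t, 3), (23, u, 29, p, 1), (23, u, 29, p, 19), (23, u, 29, p, 28), (23, u, 29, p, 32), (23, u, 29, p, 5), (23, u, 29, p, 6)}
Apply σ_{A <= 12}; surviving tuples: {(12, d, 11, p, 1), (12, d, 11, p, 21), (12, d, 11, p, 3), (12, p, 11, a, 1), (12, p, 11, a, 21), (12, p, 11, a, 3), (12, u, 35, r, 1), (12, u, 35, r, 21), (12, u, 35, r, 3), (12, w, 5, t, 1), (12, w, 5, t, 21), (12, w, 5, t, 3)}
π_{D, C, G} gives {(a, p, 11), (p, d, 11), (r, u, 35), (t, w, 5)} (8 duplicate(s) eliminated).

{(a, p, 11), (p, d, 11), (r, u, 35), (t, w, 5)}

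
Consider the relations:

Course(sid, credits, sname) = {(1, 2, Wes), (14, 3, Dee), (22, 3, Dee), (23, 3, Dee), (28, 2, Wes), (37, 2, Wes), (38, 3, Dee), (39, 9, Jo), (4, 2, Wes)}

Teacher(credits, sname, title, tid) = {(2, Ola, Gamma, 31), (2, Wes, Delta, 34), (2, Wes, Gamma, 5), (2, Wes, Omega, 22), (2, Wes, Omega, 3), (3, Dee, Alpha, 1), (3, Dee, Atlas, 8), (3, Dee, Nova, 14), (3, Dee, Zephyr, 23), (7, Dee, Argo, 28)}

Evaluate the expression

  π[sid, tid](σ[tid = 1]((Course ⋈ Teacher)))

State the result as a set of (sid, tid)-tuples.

Joining Course and Teacher on credits, sname yields {(1, 2, Wes, Delta, 34), (1, 2, Wes, Gamma, 5), (1, 2, Wes, Omega, 22), (1, 2, Wes, Omega, 3), (14, 3, Dee, Alpha, 1), (14, 3, Dee, Atlas, 8), (14, 3, Dee, Nova, 14), (14, 3, Dee, Zephyr, 23), (22, 3, Dee, Alpha, 1), (22, 3, Dee, Atlas, 8), (22, 3, Dee, Nova, 14), (22, 3, Dee, Zephyr, 23), (23, 3, Dee, Alpha, 1), (23, 3, Dee, Atlas, 8), (23, 3, Dee, Nova, 14), (23, 3, Dee, Zephyr, 23), (28, 2, Wes, Delta, 34), (28, 2, Wes, Gamma, 5), (28, 2, Wes, Omega, 22), (28, 2, Wes, Omega, 3), (37, 2, Wes, Delta, 34), (37, 2, Wes, Gamma, 5), (37, 2, Wes, Omega, 22), (37, 2, Wes, Omega, 3), (38, 3, Dee, Alpha, 1), (38, 3, Dee, Atlas, 8), (38, 3, Dee, Nova, 14), (38, 3, Dee, Zephyr, 23), (4, 2, Wes, Delta, 34), (4, 2, Wes, Gamma, 5), (4, 2, Wes, Omega, 22), (4, 2, Wes, Omega, 3)}.
Selection tid = 1: {(14, 3, Dee, Alpha, 1), (22, 3, Dee, Alpha, 1), (23, 3, Dee, Alpha, 1), (38, 3, Dee, Alpha, 1)}
π[sid, tid]: project onto (sid, tid) → {(14, 1), (22, 1), (23, 1), (38, 1)}

{(14, 1), (22, 1), (23, 1), (38, 1)}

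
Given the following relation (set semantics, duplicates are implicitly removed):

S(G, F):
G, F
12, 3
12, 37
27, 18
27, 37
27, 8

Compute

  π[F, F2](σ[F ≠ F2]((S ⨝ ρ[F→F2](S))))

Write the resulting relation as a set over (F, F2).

{(18, 37), (18, 8), (3, 37), (37, 18), (37, 3), (37, 8), (8, 18), (8, 37)}

ρ[F→F2]: schema becomes (G, F2); tuples unchanged.
S ⋈ ρ[F→F2](S) (natural join on G): {(12, 3, 3), (12, 3, 37), (12, 37, 3), (12, 37, 37), (27, 18, 18), (27, 18, 37), (27, 18, 8), (27, 37, 18), (27, 37, 37), (27, 37, 8), (27, 8, 18), (27, 8, 37), (27, 8, 8)}
Apply σ_{F ≠ F2}; surviving tuples: {(12, 3, 37), (12, 37, 3), (27, 18, 37), (27, 18, 8), (27, 37, 18), (27, 37, 8), (27, 8, 18), (27, 8, 37)}
Projecting to F, F2: {(18, 37), (18, 8), (3, 37), (37, 18), (37, 3), (37, 8), (8, 18), (8, 37)}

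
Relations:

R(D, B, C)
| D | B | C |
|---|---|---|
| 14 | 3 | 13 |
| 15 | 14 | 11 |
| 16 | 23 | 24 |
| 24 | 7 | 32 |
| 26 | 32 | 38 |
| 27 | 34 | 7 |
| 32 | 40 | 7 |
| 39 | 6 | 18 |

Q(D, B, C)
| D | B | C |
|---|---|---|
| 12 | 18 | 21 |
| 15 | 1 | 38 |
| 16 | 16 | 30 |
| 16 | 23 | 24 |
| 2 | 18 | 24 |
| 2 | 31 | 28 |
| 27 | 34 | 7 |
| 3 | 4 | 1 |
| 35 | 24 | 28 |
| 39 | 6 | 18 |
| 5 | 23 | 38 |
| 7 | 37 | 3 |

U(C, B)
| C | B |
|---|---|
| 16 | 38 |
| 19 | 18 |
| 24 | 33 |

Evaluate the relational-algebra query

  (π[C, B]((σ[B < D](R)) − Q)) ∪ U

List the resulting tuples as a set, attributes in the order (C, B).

{(11, 14), (13, 3), (16, 38), (19, 18), (24, 33), (32, 7)}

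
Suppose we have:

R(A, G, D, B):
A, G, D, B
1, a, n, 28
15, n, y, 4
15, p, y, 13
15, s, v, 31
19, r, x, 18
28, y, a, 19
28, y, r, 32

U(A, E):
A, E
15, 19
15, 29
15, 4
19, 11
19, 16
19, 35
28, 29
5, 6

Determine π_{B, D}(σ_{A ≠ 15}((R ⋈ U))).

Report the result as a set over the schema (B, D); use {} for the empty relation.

R ⋈ U (natural join on A): {(15, n, y, 4, 19), (15, n, y, 4, 29), (15, n, y, 4, 4), (15, p, y, 13, 19), (15, p, y, 13, 29), (15, p, y, 13, 4), (15, s, v, 31, 19), (15, s, v, 31, 29), (15, s, v, 31, 4), (19, r, x, 18, 11), (19, r, x, 18, 16), (19, r, x, 18, 35), (28, y, a, 19, 29), (28, y, r, 32, 29)}
Apply σ_{A ≠ 15}; surviving tuples: {(19, r, x, 18, 11), (19, r, x, 18, 16), (19, r, x, 18, 35), (28, y, a, 19, 29), (28, y, r, 32, 29)}
π_{B, D} gives {(18, x), (19, a), (32, r)} (2 duplicate(s) eliminated).

{(18, x), (19, a), (32, r)}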